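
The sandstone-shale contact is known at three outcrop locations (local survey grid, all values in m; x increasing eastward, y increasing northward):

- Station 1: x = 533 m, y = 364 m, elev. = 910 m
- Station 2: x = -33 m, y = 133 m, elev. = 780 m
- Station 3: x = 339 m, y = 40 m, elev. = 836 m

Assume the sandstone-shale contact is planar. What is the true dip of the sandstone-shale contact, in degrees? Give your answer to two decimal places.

12.24°

Let the plane be z = a·x + b·y + c.
Station 2−Station 1: −566a − 231b = −130;  Station 3−Station 1: −194a − 324b = −74.
Solving gives a = 0.18060, b = 0.12026.
Gradient magnitude |∇z| = √(a² + b²) = √(0.03262 + 0.01446) = 0.21698.
True dip = arctan(0.21698) = 12.24°, dipping toward WSW (azimuth ≈ 236°).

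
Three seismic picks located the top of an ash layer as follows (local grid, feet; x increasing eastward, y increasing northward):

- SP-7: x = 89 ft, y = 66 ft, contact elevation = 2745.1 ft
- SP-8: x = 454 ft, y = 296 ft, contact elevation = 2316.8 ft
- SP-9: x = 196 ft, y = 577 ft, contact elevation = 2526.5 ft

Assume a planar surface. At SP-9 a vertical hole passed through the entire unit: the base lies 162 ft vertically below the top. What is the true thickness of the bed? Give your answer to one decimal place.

Two edge vectors: SP-7→SP-8 = (365, 230, -428.3), SP-7→SP-9 = (107, 511, -218.6).
Normal n = (SP-7→SP-8) × (SP-7→SP-9) = (168583.3, 33960.9, 161905).
So ∂z/∂x = −n_x/n_z = −1.04125 and ∂z/∂y = −n_y/n_z = −0.20976.
|∇z| = √(a²+b²) = 1.06217, so dip δ = arctan(1.06217) = 46.73°.
True thickness = vertical thickness × cos δ = 162 × cos 46.73° = 111.0 ft.

111.0 ft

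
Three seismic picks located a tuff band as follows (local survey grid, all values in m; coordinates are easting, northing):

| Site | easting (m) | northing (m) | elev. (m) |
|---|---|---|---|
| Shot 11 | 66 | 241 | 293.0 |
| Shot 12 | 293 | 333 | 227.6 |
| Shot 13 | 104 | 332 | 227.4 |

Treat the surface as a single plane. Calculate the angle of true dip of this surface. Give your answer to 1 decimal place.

Let the plane be z = a·easting + b·northing + c.
Shot 12−Shot 11: 227a + 92b = −65.4;  Shot 13−Shot 11: 38a + 91b = −65.6.
Solving gives a = 0.00488, b = −0.72292.
Gradient magnitude |∇z| = √(a² + b²) = √(0.00002 + 0.52261) = 0.72293.
True dip = arctan(0.72293) = 35.9°, dipping toward N (azimuth ≈ 360°).

35.9°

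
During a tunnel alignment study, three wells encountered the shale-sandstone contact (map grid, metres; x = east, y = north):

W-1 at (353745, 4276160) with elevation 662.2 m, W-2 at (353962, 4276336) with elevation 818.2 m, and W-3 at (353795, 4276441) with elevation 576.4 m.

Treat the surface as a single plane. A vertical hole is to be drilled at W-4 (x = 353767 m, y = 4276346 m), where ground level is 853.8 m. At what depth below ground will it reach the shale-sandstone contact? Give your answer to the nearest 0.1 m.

Two edge vectors: W-1→W-2 = (217, 176, 156), W-1→W-3 = (50, 281, -85.8).
Normal n = (W-1→W-2) × (W-1→W-3) = (-58936.8, 26418.6, 52177).
So ∂z/∂x = −n_x/n_z = 1.129555168 and ∂z/∂y = −n_y/n_z = −0.506326542.
Intercept c from W-1: 662.2 − 399574.49 + 2165133.31 = 1766221.01.
At (353767, 4276346): z_contact = 399599.34 − 2165227.48 + 1766221.01 = 592.87 m.
Depth below ground = 853.8 − 592.87 = 260.9 m.

260.9 m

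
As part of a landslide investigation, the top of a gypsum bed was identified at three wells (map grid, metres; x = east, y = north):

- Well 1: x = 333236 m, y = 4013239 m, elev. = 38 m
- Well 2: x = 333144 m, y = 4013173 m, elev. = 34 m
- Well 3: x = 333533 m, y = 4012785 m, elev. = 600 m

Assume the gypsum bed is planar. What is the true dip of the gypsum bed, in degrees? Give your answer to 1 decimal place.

Let the plane be z = a·x + b·y + c.
Well 2−Well 1: −92a − 66b = −4;  Well 3−Well 1: 297a − 454b = 562.
Solving gives a = 0.63399, b = −0.82314.
Gradient magnitude |∇z| = √(a² + b²) = √(0.40194 + 0.67756) = 1.03899.
True dip = arctan(1.03899) = 46.1°, dipping toward NW (azimuth ≈ 322°).

46.1°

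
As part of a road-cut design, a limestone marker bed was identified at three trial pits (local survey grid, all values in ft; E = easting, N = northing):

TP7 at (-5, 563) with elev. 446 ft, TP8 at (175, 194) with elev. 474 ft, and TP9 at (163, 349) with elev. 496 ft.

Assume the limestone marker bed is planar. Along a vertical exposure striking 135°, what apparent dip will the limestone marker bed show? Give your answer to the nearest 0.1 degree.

13.8°

Two edge vectors: TP7→TP8 = (180, -369, 28), TP7→TP9 = (168, -214, 50).
Normal n = (TP7→TP8) × (TP7→TP9) = (-12458, -4296, 23472).
So ∂z/∂E = −n_x/n_z = 0.53076 and ∂z/∂N = −n_y/n_z = 0.18303.
Unit vector along 135° is (sin 135°, cos 135°) = (0.7071, -0.7071).
Slope in that direction = a·(0.7071) + b·(-0.7071) = 0.24588.
Apparent dip = arctan|0.24588| = 13.8° (true dip is 29.3°, so apparent ≤ true as expected).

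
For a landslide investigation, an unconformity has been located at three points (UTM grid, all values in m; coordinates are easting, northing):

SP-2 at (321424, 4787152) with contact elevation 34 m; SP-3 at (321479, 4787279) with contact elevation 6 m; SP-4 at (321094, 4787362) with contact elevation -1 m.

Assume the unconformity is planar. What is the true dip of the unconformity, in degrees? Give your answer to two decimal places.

11.89°

Let the plane be z = a·easting + b·northing + c.
SP-3−SP-2: 55a + 127b = −28;  SP-4−SP-2: −330a + 210b = −35.
Solving gives a = −0.02684, b = −0.20885.
Gradient magnitude |∇z| = √(a² + b²) = √(0.00072 + 0.04362) = 0.21057.
True dip = arctan(0.21057) = 11.89°, dipping toward N (azimuth ≈ 007°).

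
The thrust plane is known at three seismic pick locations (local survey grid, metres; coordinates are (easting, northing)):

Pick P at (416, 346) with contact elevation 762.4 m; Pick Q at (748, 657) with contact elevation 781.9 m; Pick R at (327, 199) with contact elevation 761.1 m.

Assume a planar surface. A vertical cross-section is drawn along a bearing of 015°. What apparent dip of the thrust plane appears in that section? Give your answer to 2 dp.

1.69°

Let the plane be z = a·E + b·N + c.
Pick Q−Pick P: 332a + 311b = 19.5;  Pick R−Pick P: −89a − 147b = −1.3.
Solving gives a = 0.11655, b = −0.06172.
Unit vector along 015° is (sin 15°, cos 15°) = (0.2588, 0.9659).
Slope in that direction = a·(0.2588) + b·(0.9659) = −0.02945.
Apparent dip = arctan|0.02945| = 1.69° (true dip is 7.5°, so apparent ≤ true as expected).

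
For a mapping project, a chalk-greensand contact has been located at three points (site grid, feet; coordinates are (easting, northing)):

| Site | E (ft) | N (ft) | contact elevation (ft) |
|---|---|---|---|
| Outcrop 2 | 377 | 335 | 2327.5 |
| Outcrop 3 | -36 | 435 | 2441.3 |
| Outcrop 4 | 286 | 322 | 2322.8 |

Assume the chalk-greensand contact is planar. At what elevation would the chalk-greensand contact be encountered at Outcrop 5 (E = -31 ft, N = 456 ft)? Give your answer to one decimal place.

Let the plane be z = a·E + b·N + c.
Outcrop 3−Outcrop 2: −413a + 100b = 113.8;  Outcrop 4−Outcrop 2: −91a − 13b = −4.7.
Solving gives a = −0.06976, b = 0.84988.
Then c = 2327.5 − a·377 − b·335 = 2069.09.
At (-31, 456): z = 2.2 + 387.5 + 2069.09 = 2458.8 ft.

2458.8 ft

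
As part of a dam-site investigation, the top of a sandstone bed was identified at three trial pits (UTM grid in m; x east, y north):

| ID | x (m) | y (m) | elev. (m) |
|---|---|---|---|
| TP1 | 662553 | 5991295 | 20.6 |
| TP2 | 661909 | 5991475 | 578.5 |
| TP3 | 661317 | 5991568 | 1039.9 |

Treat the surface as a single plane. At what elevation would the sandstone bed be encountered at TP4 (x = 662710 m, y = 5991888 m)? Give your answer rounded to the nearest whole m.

337 m

Let the plane be z = a·x + b·y + c.
TP2−TP1: −644a + 180b = 557.9;  TP3−TP1: −1236a + 273b = 1019.3.
Solving gives a = −0.66785163, b = 0.71001971.
Then c = 20.6 − a·662553 − b·5991295 = −3811429.86.
At (662710, 5991888): z = −442592.0 + 4254358.6 − 3811429.86 = 336.8 m.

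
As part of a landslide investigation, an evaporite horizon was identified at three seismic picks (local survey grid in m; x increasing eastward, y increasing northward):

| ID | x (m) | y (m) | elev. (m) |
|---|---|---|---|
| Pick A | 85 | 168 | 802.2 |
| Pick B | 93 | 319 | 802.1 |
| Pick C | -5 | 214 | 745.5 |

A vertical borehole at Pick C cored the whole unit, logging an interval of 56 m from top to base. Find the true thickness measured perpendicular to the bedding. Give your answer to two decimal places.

Two edge vectors: Pick A→Pick B = (8, 151, -0.1), Pick A→Pick C = (-90, 46, -56.7).
Normal n = (Pick A→Pick B) × (Pick A→Pick C) = (-8557.1, 462.6, 13958).
So ∂z/∂x = −n_x/n_z = 0.61306 and ∂z/∂y = −n_y/n_z = −0.03314.
|∇z| = √(a²+b²) = 0.61396, so dip δ = arctan(0.61396) = 31.55°.
True thickness = vertical thickness × cos δ = 56 × cos 31.55° = 47.72 m.

47.72 m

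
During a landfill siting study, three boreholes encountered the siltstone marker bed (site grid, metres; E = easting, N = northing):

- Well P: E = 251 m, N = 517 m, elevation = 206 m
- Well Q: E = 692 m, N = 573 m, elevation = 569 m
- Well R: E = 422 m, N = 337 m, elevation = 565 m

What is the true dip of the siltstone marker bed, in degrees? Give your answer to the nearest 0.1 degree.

55.3°

Two edge vectors: Well P→Well Q = (441, 56, 363), Well P→Well R = (171, -180, 359).
Normal n = (Well P→Well Q) × (Well P→Well R) = (85444, -96246, -88956).
So ∂z/∂E = −n_x/n_z = 0.96052 and ∂z/∂N = −n_y/n_z = −1.08195.
Gradient magnitude |∇z| = √(a² + b²) = √(0.92260 + 1.17062) = 1.44679.
True dip = arctan(1.44679) = 55.3°, dipping toward NW (azimuth ≈ 318°).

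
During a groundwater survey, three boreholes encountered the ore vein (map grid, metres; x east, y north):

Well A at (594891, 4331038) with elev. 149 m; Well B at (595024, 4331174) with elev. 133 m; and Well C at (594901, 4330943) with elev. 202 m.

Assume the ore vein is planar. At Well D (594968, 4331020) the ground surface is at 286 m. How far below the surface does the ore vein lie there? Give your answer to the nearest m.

Two edge vectors: Well A→Well B = (133, 136, -16), Well A→Well C = (10, -95, 53).
Normal n = (Well A→Well B) × (Well A→Well C) = (5688, -7209, -13995).
So ∂z/∂x = −n_x/n_z = 0.40643087 and ∂z/∂y = −n_y/n_z = −0.51511254.
Intercept c from Well A: 149 − 241782.07 + 2230971.99 = 1989338.92.
At (594968, 4331020): z_contact = 241813.4 − 2230962.7 + 1989338.92 = 189.6 m.
Depth below ground = 286 − 189.6 = 96 m.

96 m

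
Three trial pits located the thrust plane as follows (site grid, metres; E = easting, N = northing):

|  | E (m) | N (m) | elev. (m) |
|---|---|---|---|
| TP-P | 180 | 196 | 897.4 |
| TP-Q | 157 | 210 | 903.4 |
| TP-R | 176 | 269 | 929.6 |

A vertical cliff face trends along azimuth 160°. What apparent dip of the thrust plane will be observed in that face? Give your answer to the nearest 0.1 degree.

22.4°

Let the plane be z = a·E + b·N + c.
TP-Q−TP-P: −23a + 14b = 6;  TP-R−TP-P: −4a + 73b = 32.2.
Solving gives a = 0.00789, b = 0.44153.
Unit vector along 160° is (sin 160°, cos 160°) = (0.3420, -0.9397).
Slope in that direction = a·(0.3420) + b·(-0.9397) = −0.41220.
Apparent dip = arctan|0.41220| = 22.4° (true dip is 23.8°, so apparent ≤ true as expected).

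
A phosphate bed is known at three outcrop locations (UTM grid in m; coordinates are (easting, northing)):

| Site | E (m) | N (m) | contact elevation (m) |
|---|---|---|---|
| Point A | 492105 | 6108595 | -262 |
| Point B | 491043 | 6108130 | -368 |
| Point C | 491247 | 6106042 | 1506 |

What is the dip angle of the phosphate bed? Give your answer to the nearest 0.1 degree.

44.2°

Let the plane be z = a·E + b·N + c.
Point B−Point A: −1062a − 465b = −106;  Point C−Point A: −858a − 2553b = 1768.
Solving gives a = 0.47257, b = −0.85134.
Gradient magnitude |∇z| = √(a² + b²) = √(0.22333 + 0.72478) = 0.97371.
True dip = arctan(0.97371) = 44.2°, dipping toward NNW (azimuth ≈ 331°).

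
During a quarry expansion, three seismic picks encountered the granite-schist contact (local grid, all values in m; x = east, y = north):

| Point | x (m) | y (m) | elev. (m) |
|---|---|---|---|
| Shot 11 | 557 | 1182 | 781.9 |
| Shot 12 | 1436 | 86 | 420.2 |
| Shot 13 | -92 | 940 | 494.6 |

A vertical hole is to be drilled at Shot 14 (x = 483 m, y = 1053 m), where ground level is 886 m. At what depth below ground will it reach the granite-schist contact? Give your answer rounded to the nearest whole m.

Let the plane be z = a·x + b·y + c.
Shot 12−Shot 11: 879a − 1096b = −361.7;  Shot 13−Shot 11: −649a − 242b = −287.3.
Solving gives a = 0.24604, b = 0.52735.
Then c = 781.9 − a·557 − b·1182 = 21.53.
At (483, 1053): z_contact = 118.8 + 555.3 + 21.53 = 695.7 m.
Depth below ground = 886 − 695.7 = 190 m.

190 m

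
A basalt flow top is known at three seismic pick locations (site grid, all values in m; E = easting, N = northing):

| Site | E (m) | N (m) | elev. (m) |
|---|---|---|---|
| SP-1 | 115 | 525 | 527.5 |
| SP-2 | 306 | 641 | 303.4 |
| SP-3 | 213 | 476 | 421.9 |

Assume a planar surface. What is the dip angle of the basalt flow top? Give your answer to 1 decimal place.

48.3°

Let the plane be z = a·E + b·N + c.
SP-2−SP-1: 191a + 116b = −224.1;  SP-3−SP-1: 98a − 49b = −105.6.
Solving gives a = −1.12078, b = −0.08647.
Gradient magnitude |∇z| = √(a² + b²) = √(1.25616 + 0.00748) = 1.12411.
True dip = arctan(1.12411) = 48.3°, dipping toward E (azimuth ≈ 086°).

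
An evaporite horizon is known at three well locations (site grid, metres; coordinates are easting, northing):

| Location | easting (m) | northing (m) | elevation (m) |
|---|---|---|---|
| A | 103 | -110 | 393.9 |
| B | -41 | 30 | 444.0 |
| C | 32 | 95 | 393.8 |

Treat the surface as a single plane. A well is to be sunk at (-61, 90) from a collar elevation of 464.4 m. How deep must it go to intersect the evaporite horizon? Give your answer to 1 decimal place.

Two edge vectors: A→B = (-144, 140, 50.1), A→C = (-71, 205, -0.1).
Normal n = (A→B) × (A→C) = (-10284.5, -3571.5, -19580).
So ∂z/∂easting = −n_x/n_z = −0.52526 and ∂z/∂northing = −n_y/n_z = −0.18241.
Intercept c from A: 393.9 + 54.10 − 20.06 = 427.94.
At (-61, 90): z_contact = 32.04 − 16.42 + 427.94 = 443.56 m.
Depth below ground = 464.4 − 443.56 = 20.8 m.

20.8 m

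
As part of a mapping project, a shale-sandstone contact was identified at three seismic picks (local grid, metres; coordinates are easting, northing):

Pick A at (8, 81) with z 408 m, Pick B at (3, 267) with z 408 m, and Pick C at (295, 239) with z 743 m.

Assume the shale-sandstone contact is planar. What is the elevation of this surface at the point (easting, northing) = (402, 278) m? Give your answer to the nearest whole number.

867 m

Let the plane be z = a·easting + b·northing + c.
Pick B−Pick A: −5a + 186b = 0;  Pick C−Pick A: 287a + 158b = 335.
Solving gives a = 1.15023, b = 0.03092.
Then c = 408 − a·8 − b·81 = 396.29.
At (402, 278): z = 462.4 + 8.6 + 396.29 = 867.3 m.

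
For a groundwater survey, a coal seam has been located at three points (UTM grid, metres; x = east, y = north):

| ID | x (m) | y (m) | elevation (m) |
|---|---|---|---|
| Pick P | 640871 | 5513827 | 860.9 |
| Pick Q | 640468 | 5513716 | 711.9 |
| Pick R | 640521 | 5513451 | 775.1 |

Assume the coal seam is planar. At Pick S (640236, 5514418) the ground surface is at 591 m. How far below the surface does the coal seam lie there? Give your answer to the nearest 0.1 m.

Let the plane be z = a·x + b·y + c.
Pick Q−Pick P: −403a − 111b = −149;  Pick R−Pick P: −350a − 376b = −85.8.
Solving gives a = 0.412682156, b = −0.155954135.
Then c = 860.9 − a·640871 − b·5513827 = 596288.99.
At (640236, 5514418): z_contact = 264213.97 − 859996.29 + 596288.99 = 506.68 m.
Depth below ground = 591 − 506.68 = 84.3 m.

84.3 m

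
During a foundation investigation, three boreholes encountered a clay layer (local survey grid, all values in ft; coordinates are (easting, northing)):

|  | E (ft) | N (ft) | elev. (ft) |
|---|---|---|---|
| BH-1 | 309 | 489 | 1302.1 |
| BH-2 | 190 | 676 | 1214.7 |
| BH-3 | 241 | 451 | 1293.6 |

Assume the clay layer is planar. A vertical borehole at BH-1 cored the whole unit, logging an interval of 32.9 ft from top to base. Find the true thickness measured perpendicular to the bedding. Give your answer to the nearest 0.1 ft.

Let the plane be z = a·E + b·N + c.
BH-2−BH-1: −119a + 187b = −87.4;  BH-3−BH-1: −68a − 38b = −8.5.
Solving gives a = 0.28488, b = −0.28609.
|∇z| = √(a²+b²) = 0.40374, so dip δ = arctan(0.40374) = 21.99°.
True thickness = vertical thickness × cos δ = 32.9 × cos 21.99° = 30.5 ft.

30.5 ft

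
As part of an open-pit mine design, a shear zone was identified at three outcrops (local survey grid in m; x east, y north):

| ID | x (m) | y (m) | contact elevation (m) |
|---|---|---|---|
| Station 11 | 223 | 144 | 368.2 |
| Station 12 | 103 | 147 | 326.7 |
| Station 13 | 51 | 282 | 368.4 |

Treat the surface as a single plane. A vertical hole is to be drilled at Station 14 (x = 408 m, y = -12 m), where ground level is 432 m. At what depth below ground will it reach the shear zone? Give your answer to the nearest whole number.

Let the plane be z = a·x + b·y + c.
Station 12−Station 11: −120a + 3b = −41.5;  Station 13−Station 11: −172a + 138b = 0.2.
Solving gives a = 0.35699, b = 0.44640.
Then c = 368.2 − a·223 − b·144 = 224.31.
At (408, -12): z_contact = 145.7 − 5.4 + 224.31 = 364.6 m.
Depth below ground = 432 − 364.6 = 67 m.

67 m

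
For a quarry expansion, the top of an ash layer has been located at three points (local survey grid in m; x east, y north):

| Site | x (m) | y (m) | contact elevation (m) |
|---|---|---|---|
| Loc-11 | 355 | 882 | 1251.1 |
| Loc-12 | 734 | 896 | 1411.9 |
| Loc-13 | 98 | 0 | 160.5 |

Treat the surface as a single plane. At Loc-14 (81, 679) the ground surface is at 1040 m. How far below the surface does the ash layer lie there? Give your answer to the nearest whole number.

122 m

Let the plane be z = a·x + b·y + c.
Loc-12−Loc-11: 379a + 14b = 160.8;  Loc-13−Loc-11: −257a − 882b = −1090.6.
Solving gives a = 0.38272, b = 1.12499.
Then c = 1251.1 − a·355 − b·882 = 122.99.
At (81, 679): z_contact = 31.0 + 763.9 + 122.99 = 917.9 m.
Depth below ground = 1040 − 917.9 = 122 m.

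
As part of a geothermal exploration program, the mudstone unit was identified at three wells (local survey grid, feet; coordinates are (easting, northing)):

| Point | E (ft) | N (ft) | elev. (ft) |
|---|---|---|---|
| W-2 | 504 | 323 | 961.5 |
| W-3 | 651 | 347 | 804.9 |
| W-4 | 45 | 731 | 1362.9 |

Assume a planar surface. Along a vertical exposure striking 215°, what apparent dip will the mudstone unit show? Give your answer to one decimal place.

Let the plane be z = a·E + b·N + c.
W-3−W-2: 147a + 24b = −156.6;  W-4−W-2: −459a + 408b = 401.4.
Solving gives a = −1.03570, b = −0.18134.
Unit vector along 215° is (sin 215°, cos 215°) = (-0.5736, -0.8192).
Slope in that direction = a·(-0.5736) + b·(-0.8192) = 0.74260.
Apparent dip = arctan|0.74260| = 36.6° (true dip is 46.4°, so apparent ≤ true as expected).

36.6°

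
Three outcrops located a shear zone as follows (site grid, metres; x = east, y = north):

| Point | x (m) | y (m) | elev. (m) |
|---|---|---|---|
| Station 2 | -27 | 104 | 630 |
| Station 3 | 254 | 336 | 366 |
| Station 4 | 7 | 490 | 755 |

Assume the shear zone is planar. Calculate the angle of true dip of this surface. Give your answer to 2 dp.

Let the plane be z = a·x + b·y + c.
Station 3−Station 2: 281a + 232b = −264;  Station 4−Station 2: 34a + 386b = 125.
Solving gives a = −1.30152, b = 0.43848.
Gradient magnitude |∇z| = √(a² + b²) = √(1.69395 + 0.19226) = 1.37339.
True dip = arctan(1.37339) = 53.94°, dipping toward ESE (azimuth ≈ 109°).

53.94°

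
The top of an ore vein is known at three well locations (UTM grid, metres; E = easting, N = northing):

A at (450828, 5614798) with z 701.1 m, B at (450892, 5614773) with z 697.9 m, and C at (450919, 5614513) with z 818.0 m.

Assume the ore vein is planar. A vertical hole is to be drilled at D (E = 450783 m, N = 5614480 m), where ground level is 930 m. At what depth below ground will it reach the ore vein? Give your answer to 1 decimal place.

63.3 m

Two edge vectors: A→B = (64, -25, -3.2), A→C = (91, -285, 116.9).
Normal n = (A→B) × (A→C) = (-3834.5, -7772.8, -15965).
So ∂z/∂E = −n_x/n_z = −0.240181647 and ∂z/∂N = −n_y/n_z = −0.486865017.
Intercept c from A: 701.1 + 108280.61 + 2733648.72 = 2842630.44.
At (450783, 5614480): z_contact = −108269.80 − 2733493.90 + 2842630.44 = 866.73 m.
Depth below ground = 930 − 866.73 = 63.3 m.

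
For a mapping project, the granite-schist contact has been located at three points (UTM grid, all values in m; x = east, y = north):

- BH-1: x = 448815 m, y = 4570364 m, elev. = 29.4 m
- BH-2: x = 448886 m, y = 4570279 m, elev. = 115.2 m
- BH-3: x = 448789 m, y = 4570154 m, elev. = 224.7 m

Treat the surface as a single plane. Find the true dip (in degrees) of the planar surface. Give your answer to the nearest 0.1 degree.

Two edge vectors: BH-1→BH-2 = (71, -85, 85.8), BH-1→BH-3 = (-26, -210, 195.3).
Normal n = (BH-1→BH-2) × (BH-1→BH-3) = (1417.5, -16097.1, -17120).
So ∂z/∂x = −n_x/n_z = 0.08280 and ∂z/∂y = −n_y/n_z = −0.94025.
Gradient magnitude |∇z| = √(a² + b²) = √(0.00686 + 0.88407) = 0.94389.
True dip = arctan(0.94389) = 43.3°, dipping toward N (azimuth ≈ 355°).

43.3°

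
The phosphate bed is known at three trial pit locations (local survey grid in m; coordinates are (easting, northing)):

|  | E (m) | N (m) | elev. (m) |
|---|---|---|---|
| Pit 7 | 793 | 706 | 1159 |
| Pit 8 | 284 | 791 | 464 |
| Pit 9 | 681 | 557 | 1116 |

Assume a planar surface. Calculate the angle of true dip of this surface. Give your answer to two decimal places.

54.78°

Let the plane be z = a·E + b·N + c.
Pit 8−Pit 7: −509a + 85b = −695;  Pit 9−Pit 7: −112a − 149b = −43.
Solving gives a = 1.25596, b = −0.65549.
Gradient magnitude |∇z| = √(a² + b²) = √(1.57744 + 0.42966) = 1.41672.
True dip = arctan(1.41672) = 54.78°, dipping toward WNW (azimuth ≈ 298°).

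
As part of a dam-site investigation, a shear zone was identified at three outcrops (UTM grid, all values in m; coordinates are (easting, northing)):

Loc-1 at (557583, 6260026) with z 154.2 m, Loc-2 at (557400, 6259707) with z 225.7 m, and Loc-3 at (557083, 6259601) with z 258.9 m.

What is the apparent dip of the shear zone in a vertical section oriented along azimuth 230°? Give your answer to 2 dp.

Let the plane be z = a·E + b·N + c.
Loc-2−Loc-1: −183a − 319b = 71.5;  Loc-3−Loc-1: −500a − 425b = 104.7.
Solving gives a = −0.03685, b = −0.20300.
Unit vector along 230° is (sin 230°, cos 230°) = (-0.7660, -0.6428).
Slope in that direction = a·(-0.7660) + b·(-0.6428) = 0.15871.
Apparent dip = arctan|0.15871| = 9.02° (true dip is 11.7°, so apparent ≤ true as expected).

9.02°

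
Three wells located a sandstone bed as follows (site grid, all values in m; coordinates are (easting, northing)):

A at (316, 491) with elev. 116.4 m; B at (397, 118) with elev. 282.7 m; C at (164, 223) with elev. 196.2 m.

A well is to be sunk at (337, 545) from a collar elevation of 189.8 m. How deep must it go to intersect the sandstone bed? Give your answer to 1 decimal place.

Two edge vectors: A→B = (81, -373, 166.3), A→C = (-152, -268, 79.8).
Normal n = (A→B) × (A→C) = (14803, -31741.4, -78404).
So ∂z/∂E = −n_x/n_z = 0.18880 and ∂z/∂N = −n_y/n_z = −0.40484.
Intercept c from A: 116.4 − 59.66 + 198.78 = 255.52.
At (337, 545): z_contact = 63.63 − 220.64 + 255.52 = 98.50 m.
Depth below ground = 189.8 − 98.50 = 91.3 m.

91.3 m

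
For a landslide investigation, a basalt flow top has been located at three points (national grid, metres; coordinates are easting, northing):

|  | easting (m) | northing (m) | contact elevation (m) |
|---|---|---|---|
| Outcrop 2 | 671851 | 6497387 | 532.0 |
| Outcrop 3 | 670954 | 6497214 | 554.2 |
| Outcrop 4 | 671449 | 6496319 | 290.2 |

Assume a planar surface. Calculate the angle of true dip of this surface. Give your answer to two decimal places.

14.82°

Let the plane be z = a·easting + b·northing + c.
Outcrop 3−Outcrop 2: −897a − 173b = 22.2;  Outcrop 4−Outcrop 2: −402a − 1068b = −241.8.
Solving gives a = −0.07377, b = 0.25417.
Gradient magnitude |∇z| = √(a² + b²) = √(0.00544 + 0.06460) = 0.26466.
True dip = arctan(0.26466) = 14.82°, dipping toward SSE (azimuth ≈ 164°).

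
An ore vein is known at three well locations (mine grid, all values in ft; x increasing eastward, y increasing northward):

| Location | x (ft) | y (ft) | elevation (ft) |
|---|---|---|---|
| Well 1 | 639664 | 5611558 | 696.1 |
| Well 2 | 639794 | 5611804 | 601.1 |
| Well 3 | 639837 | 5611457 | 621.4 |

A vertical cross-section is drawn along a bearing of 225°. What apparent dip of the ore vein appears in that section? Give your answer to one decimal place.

23.8°

Two edge vectors: Well 1→Well 2 = (130, 246, -95), Well 1→Well 3 = (173, -101, -74.7).
Normal n = (Well 1→Well 2) × (Well 1→Well 3) = (-27971.2, -6724, -55688).
So ∂z/∂x = −n_x/n_z = −0.50228 and ∂z/∂y = −n_y/n_z = −0.12074.
Unit vector along 225° is (sin 225°, cos 225°) = (-0.7071, -0.7071).
Slope in that direction = a·(-0.7071) + b·(-0.7071) = 0.44055.
Apparent dip = arctan|0.44055| = 23.8° (true dip is 27.3°, so apparent ≤ true as expected).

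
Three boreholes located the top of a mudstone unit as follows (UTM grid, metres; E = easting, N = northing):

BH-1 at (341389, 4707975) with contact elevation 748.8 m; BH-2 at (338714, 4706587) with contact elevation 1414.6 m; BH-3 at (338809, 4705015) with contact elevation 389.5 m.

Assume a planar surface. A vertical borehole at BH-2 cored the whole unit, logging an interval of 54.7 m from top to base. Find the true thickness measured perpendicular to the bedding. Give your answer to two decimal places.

Let the plane be z = a·E + b·N + c.
BH-2−BH-1: −2675a − 1388b = 665.8;  BH-3−BH-1: −2580a − 2960b = −359.3.
Solving gives a = −0.56940, b = 0.61769.
|∇z| = √(a²+b²) = 0.84009, so dip δ = arctan(0.84009) = 40.03°.
True thickness = vertical thickness × cos δ = 54.7 × cos 40.03° = 41.88 m.

41.88 m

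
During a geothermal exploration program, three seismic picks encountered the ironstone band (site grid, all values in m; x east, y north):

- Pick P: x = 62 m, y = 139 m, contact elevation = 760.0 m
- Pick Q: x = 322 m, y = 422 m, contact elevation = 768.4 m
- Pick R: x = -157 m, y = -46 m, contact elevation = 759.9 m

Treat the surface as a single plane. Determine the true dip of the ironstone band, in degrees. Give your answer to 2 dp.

Let the plane be z = a·x + b·y + c.
Pick Q−Pick P: 260a + 283b = 8.4;  Pick R−Pick P: −219a − 185b = −0.1.
Solving gives a = −0.10994, b = 0.13069.
Gradient magnitude |∇z| = √(a² + b²) = √(0.01209 + 0.01708) = 0.17079.
True dip = arctan(0.17079) = 9.69°, dipping toward SE (azimuth ≈ 140°).

9.69°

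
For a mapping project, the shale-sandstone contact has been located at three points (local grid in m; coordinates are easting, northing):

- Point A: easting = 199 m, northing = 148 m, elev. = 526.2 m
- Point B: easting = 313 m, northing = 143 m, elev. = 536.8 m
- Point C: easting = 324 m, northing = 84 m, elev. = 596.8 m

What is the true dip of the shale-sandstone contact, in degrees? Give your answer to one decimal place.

45.3°

Two edge vectors: Point A→Point B = (114, -5, 10.6), Point A→Point C = (125, -64, 70.6).
Normal n = (Point A→Point B) × (Point A→Point C) = (325.4, -6723.4, -6671).
So ∂z/∂easting = −n_x/n_z = 0.04878 and ∂z/∂northing = −n_y/n_z = −1.00785.
Gradient magnitude |∇z| = √(a² + b²) = √(0.00238 + 1.01577) = 1.00903.
True dip = arctan(1.00903) = 45.3°, dipping toward N (azimuth ≈ 357°).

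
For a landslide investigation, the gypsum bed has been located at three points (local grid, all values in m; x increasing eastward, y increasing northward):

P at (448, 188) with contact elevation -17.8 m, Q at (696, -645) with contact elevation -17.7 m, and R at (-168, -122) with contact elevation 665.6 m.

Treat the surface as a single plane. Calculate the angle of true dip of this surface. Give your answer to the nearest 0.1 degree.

Let the plane be z = a·x + b·y + c.
Q−P: 248a − 833b = 0.1;  R−P: −616a − 310b = 683.4.
Solving gives a = −0.96480, b = −0.28736.
Gradient magnitude |∇z| = √(a² + b²) = √(0.93084 + 0.08258) = 1.00669.
True dip = arctan(1.00669) = 45.2°, dipping toward ENE (azimuth ≈ 073°).

45.2°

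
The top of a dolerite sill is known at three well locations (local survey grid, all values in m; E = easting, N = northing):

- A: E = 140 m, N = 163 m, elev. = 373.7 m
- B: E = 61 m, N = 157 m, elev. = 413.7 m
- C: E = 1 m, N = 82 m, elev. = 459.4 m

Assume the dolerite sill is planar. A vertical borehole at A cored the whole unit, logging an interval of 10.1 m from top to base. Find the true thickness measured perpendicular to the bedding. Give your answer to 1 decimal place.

Let the plane be z = a·E + b·N + c.
B−A: −79a − 6b = 40;  C−A: −139a − 81b = 85.7.
Solving gives a = −0.48981, b = −0.21748.
|∇z| = √(a²+b²) = 0.53592, so dip δ = arctan(0.53592) = 28.19°.
True thickness = vertical thickness × cos δ = 10.1 × cos 28.19° = 8.9 m.

8.9 m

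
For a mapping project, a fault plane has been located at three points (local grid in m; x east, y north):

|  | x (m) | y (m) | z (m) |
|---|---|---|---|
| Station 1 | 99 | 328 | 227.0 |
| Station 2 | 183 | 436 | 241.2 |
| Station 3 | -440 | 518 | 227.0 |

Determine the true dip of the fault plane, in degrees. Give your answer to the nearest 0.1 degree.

Let the plane be z = a·x + b·y + c.
Station 2−Station 1: 84a + 108b = 14.2;  Station 3−Station 1: −539a + 190b = 0.
Solving gives a = 0.03637, b = 0.10319.
Gradient magnitude |∇z| = √(a² + b²) = √(0.00132 + 0.01065) = 0.10941.
True dip = arctan(0.10941) = 6.2°, dipping toward SSW (azimuth ≈ 199°).

6.2°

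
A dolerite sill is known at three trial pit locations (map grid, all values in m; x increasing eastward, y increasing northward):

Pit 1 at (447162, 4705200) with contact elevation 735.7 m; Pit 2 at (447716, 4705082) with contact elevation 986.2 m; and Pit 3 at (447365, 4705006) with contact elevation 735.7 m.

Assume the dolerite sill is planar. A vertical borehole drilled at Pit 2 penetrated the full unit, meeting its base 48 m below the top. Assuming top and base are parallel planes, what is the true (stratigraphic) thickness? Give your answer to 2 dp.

36.71 m

Let the plane be z = a·x + b·y + c.
Pit 2−Pit 1: 554a − 118b = 250.5;  Pit 3−Pit 1: 203a − 194b = 0.
Solving gives a = 0.58185, b = 0.60884.
|∇z| = √(a²+b²) = 0.84216, so dip δ = arctan(0.84216) = 40.10°.
True thickness = vertical thickness × cos δ = 48 × cos 40.10° = 36.71 m.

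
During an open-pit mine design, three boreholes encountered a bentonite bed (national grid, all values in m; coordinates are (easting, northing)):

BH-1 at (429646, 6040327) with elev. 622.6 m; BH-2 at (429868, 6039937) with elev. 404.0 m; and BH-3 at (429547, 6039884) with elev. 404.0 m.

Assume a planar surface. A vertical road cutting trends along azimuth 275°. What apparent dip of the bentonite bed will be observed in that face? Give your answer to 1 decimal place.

Let the plane be z = a·E + b·N + c.
BH-2−BH-1: 222a − 390b = −218.6;  BH-3−BH-1: −99a − 443b = −218.6.
Solving gives a = −0.08460, b = 0.51236.
Unit vector along 275° is (sin 275°, cos 275°) = (-0.9962, 0.0872).
Slope in that direction = a·(-0.9962) + b·(0.0872) = 0.12893.
Apparent dip = arctan|0.12893| = 7.3° (true dip is 27.4°, so apparent ≤ true as expected).

7.3°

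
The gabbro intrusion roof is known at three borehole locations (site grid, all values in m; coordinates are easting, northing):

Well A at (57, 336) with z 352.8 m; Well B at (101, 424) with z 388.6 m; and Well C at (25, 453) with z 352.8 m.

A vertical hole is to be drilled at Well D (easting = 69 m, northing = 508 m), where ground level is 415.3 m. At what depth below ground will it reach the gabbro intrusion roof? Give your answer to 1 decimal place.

31.4 m

Two edge vectors: Well A→Well B = (44, 88, 35.8), Well A→Well C = (-32, 117, 0).
Normal n = (Well A→Well B) × (Well A→Well C) = (-4188.6, -1145.6, 7964).
So ∂z/∂easting = −n_x/n_z = 0.52594 and ∂z/∂northing = −n_y/n_z = 0.14385.
Intercept c from Well A: 352.8 − 29.98 − 48.33 = 274.49.
At (69, 508): z_contact = 36.29 + 73.07 + 274.49 = 383.85 m.
Depth below ground = 415.3 − 383.85 = 31.4 m.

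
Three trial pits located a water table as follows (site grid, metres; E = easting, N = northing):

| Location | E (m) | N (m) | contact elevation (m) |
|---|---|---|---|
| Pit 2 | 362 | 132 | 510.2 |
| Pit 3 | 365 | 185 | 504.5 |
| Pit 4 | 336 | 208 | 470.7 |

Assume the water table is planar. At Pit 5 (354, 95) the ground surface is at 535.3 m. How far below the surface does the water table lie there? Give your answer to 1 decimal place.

27.2 m

Let the plane be z = a·E + b·N + c.
Pit 3−Pit 2: 3a + 53b = −5.7;  Pit 4−Pit 2: −26a + 76b = −39.5.
Solving gives a = 1.03381, b = −0.16606.
Then c = 510.2 − a·362 − b·132 = 157.88.
At (354, 95): z_contact = 365.97 − 15.78 + 157.88 = 508.07 m.
Depth below ground = 535.3 − 508.07 = 27.2 m.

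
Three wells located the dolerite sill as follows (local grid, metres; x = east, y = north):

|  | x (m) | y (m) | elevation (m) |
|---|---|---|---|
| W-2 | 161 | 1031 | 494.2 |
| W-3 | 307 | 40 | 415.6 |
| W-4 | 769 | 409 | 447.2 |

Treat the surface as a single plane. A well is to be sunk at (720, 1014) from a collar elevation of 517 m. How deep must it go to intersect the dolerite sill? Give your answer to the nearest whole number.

22 m

Let the plane be z = a·x + b·y + c.
W-3−W-2: 146a − 991b = −78.6;  W-4−W-2: 608a − 622b = −47.
Solving gives a = 0.00452, b = 0.07998.
Then c = 494.2 − a·161 − b·1031 = 411.01.
At (720, 1014): z_contact = 3.3 + 81.1 + 411.01 = 495.4 m.
Depth below ground = 517 − 495.4 = 22 m.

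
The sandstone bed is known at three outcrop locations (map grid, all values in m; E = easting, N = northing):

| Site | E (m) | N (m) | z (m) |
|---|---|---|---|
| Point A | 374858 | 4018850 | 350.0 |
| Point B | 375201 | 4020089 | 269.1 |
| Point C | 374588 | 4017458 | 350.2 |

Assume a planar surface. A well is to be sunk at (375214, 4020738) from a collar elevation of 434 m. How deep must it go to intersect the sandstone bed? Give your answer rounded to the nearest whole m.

Let the plane be z = a·E + b·N + c.
Point B−Point A: 343a + 1239b = −80.9;  Point C−Point A: −270a − 1392b = 0.2.
Solving gives a = −0.78617606, b = 0.15234737.
Then c = 350 − a·374858 − b·4018850 = −317206.84.
At (375214, 4020738): z_contact = −294984.3 + 612548.9 − 317206.84 = 357.8 m.
Depth below ground = 434 − 357.8 = 76 m.

76 m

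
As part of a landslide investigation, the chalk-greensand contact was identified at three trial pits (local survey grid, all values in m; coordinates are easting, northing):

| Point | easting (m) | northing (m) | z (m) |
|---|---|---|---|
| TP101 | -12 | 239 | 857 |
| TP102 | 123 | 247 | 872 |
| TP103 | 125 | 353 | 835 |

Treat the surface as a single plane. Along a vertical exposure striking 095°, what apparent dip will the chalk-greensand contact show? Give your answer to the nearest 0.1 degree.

9.2°

Two edge vectors: TP101→TP102 = (135, 8, 15), TP101→TP103 = (137, 114, -22).
Normal n = (TP101→TP102) × (TP101→TP103) = (-1886, 5025, 14294).
So ∂z/∂easting = −n_x/n_z = 0.13194 and ∂z/∂northing = −n_y/n_z = −0.35155.
Unit vector along 095° is (sin 95°, cos 95°) = (0.9962, -0.0872).
Slope in that direction = a·(0.9962) + b·(-0.0872) = 0.16208.
Apparent dip = arctan|0.16208| = 9.2° (true dip is 20.6°, so apparent ≤ true as expected).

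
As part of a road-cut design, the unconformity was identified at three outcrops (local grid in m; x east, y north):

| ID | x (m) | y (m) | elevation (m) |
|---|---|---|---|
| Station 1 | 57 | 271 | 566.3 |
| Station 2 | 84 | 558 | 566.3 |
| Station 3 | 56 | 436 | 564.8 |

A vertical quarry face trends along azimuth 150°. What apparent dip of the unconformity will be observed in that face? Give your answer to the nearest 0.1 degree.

3.0°

Two edge vectors: Station 1→Station 2 = (27, 287, 0), Station 1→Station 3 = (-1, 165, -1.5).
Normal n = (Station 1→Station 2) × (Station 1→Station 3) = (-430.5, 40.5, 4742).
So ∂z/∂x = −n_x/n_z = 0.09078 and ∂z/∂y = −n_y/n_z = −0.00854.
Unit vector along 150° is (sin 150°, cos 150°) = (0.5000, -0.8660).
Slope in that direction = a·(0.5000) + b·(-0.8660) = 0.05279.
Apparent dip = arctan|0.05279| = 3.0° (true dip is 5.2°, so apparent ≤ true as expected).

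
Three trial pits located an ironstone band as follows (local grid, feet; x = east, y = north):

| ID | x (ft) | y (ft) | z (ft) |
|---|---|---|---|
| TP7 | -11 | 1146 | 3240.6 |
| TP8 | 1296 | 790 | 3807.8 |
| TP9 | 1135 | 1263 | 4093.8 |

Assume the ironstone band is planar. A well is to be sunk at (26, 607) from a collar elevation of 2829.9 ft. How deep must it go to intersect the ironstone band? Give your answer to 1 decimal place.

Two edge vectors: TP7→TP8 = (1307, -356, 567.2), TP7→TP9 = (1146, 117, 853.2).
Normal n = (TP7→TP8) × (TP7→TP9) = (-370101.6, -465121.2, 560895).
So ∂z/∂x = −n_x/n_z = 0.659841 and ∂z/∂y = −n_y/n_z = 0.829248.
Intercept c from TP7: 3240.6 + 7.26 − 950.32 = 2297.54.
At (26, 607): z_contact = 17.16 + 503.35 + 2297.54 = 2818.05 ft.
Depth below ground = 2829.9 − 2818.05 = 11.9 ft.

11.9 ft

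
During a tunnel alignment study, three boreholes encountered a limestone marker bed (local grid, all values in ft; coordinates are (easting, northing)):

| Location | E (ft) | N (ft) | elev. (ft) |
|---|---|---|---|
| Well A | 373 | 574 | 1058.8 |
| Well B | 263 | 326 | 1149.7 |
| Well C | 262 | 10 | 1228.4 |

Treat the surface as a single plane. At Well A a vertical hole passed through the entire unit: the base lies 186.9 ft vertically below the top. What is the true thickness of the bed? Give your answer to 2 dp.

175.61 ft

Two edge vectors: Well A→Well B = (-110, -248, 90.9), Well A→Well C = (-111, -564, 169.6).
Normal n = (Well A→Well B) × (Well A→Well C) = (9206.8, 8566.1, 34512).
So ∂z/∂E = −n_x/n_z = −0.26677 and ∂z/∂N = −n_y/n_z = −0.24821.
|∇z| = √(a²+b²) = 0.36438, so dip δ = arctan(0.36438) = 20.02°.
True thickness = vertical thickness × cos δ = 186.9 × cos 20.02° = 175.61 ft.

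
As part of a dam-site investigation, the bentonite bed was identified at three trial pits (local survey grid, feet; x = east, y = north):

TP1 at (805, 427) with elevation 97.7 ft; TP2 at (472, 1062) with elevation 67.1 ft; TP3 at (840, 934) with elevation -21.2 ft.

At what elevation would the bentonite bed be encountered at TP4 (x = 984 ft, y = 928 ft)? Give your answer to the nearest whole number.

Two edge vectors: TP1→TP2 = (-333, 635, -30.6), TP1→TP3 = (35, 507, -118.9).
Normal n = (TP1→TP2) × (TP1→TP3) = (-59987.3, -40664.7, -191056).
So ∂z/∂x = −n_x/n_z = −0.31398 and ∂z/∂y = −n_y/n_z = −0.21284.
Intercept c from TP1: 97.7 + 252.75 + 90.88 = 441.34.
At (984, 928): z = −309.0 − 197.5 + 441.34 = -65.1 ft.

-65 ft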